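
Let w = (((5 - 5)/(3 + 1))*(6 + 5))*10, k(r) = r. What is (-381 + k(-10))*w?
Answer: 0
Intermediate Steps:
w = 0 (w = ((0/4)*11)*10 = ((0*(¼))*11)*10 = (0*11)*10 = 0*10 = 0)
(-381 + k(-10))*w = (-381 - 10)*0 = -391*0 = 0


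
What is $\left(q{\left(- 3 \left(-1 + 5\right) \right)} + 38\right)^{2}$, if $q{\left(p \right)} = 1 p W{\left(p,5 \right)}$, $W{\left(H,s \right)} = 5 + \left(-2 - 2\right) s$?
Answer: $47524$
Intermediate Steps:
$W{\left(H,s \right)} = 5 - 4 s$ ($W{\left(H,s \right)} = 5 + \left(-2 - 2\right) s = 5 - 4 s$)
$q{\left(p \right)} = - 15 p$ ($q{\left(p \right)} = 1 p \left(5 - 20\right) = p \left(5 - 20\right) = p \left(-15\right) = - 15 p$)
$\left(q{\left(- 3 \left(-1 + 5\right) \right)} + 38\right)^{2} = \left(- 15 \left(- 3 \left(-1 + 5\right)\right) + 38\right)^{2} = \left(- 15 \left(\left(-3\right) 4\right) + 38\right)^{2} = \left(\left(-15\right) \left(-12\right) + 38\right)^{2} = \left(180 + 38\right)^{2} = 218^{2} = 47524$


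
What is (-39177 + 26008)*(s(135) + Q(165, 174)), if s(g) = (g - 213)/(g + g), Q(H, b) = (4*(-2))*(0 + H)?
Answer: 782409797/45 ≈ 1.7387e+7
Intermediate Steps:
Q(H, b) = -8*H
s(g) = (-213 + g)/(2*g) (s(g) = (-213 + g)/((2*g)) = (-213 + g)*(1/(2*g)) = (-213 + g)/(2*g))
(-39177 + 26008)*(s(135) + Q(165, 174)) = (-39177 + 26008)*((½)*(-213 + 135)/135 - 8*165) = -13169*((½)*(1/135)*(-78) - 1320) = -13169*(-13/45 - 1320) = -13169*(-59413/45) = 782409797/45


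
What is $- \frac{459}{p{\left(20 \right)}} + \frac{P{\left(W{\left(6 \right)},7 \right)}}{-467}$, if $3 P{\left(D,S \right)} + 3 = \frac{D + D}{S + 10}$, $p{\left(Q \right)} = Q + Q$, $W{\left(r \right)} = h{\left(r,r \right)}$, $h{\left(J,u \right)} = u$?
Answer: $- \frac{3643481}{317560} \approx -11.473$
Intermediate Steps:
$W{\left(r \right)} = r$
$p{\left(Q \right)} = 2 Q$
$P{\left(D,S \right)} = -1 + \frac{2 D}{3 \left(10 + S\right)}$ ($P{\left(D,S \right)} = -1 + \frac{\left(D + D\right) \frac{1}{S + 10}}{3} = -1 + \frac{2 D \frac{1}{10 + S}}{3} = -1 + \frac{2 D}{3 \left(10 + S\right)}$)
$- \frac{459}{p{\left(20 \right)}} + \frac{P{\left(W{\left(6 \right)},7 \right)}}{-467} = - \frac{459}{2 \cdot 20} + \frac{\frac{1}{10 + 7} \left(-10 - 7 + \frac{2}{3} \cdot 6\right)}{-467} = - \frac{459}{40} + \frac{-10 - 7 + 4}{17} \left(- \frac{1}{467}\right) = \left(-459\right) \frac{1}{40} + \frac{1}{17} \left(-13\right) \left(- \frac{1}{467}\right) = - \frac{459}{40} - - \frac{13}{7939} = - \frac{459}{40} + \frac{13}{7939} = - \frac{3643481}{317560}$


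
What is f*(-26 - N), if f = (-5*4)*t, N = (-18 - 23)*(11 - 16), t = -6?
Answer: -27720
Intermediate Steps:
N = 205 (N = -41*(-5) = 205)
f = 120 (f = -5*4*(-6) = -20*(-6) = 120)
f*(-26 - N) = 120*(-26 - 1*205) = 120*(-26 - 205) = 120*(-231) = -27720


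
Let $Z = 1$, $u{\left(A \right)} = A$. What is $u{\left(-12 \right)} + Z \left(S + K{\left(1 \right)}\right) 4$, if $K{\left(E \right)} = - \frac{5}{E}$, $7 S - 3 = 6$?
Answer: $- \frac{188}{7} \approx -26.857$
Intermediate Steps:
$S = \frac{9}{7}$ ($S = \frac{3}{7} + \frac{1}{7} \cdot 6 = \frac{3}{7} + \frac{6}{7} = \frac{9}{7} \approx 1.2857$)
$u{\left(-12 \right)} + Z \left(S + K{\left(1 \right)}\right) 4 = -12 + 1 \left(\frac{9}{7} - \frac{5}{1}\right) 4 = -12 + 1 \left(\frac{9}{7} - 5\right) 4 = -12 + 1 \left(\left(- \frac{26}{7}\right) 4\right) = -12 + 1 \left(- \frac{104}{7}\right) = -12 - \frac{104}{7} = - \frac{188}{7}$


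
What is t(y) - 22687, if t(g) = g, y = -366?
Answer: -23053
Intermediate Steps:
t(y) - 22687 = -366 - 22687 = -23053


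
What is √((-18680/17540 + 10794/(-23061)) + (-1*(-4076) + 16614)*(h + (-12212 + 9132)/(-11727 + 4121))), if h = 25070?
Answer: 6*√9470762310028483797918897101/25637920697 ≈ 22775.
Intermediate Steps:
√((-18680/17540 + 10794/(-23061)) + (-1*(-4076) + 16614)*(h + (-12212 + 9132)/(-11727 + 4121))) = √((-18680/17540 + 10794/(-23061)) + (-1*(-4076) + 16614)*(25070 + (-12212 + 9132)/(-11727 + 4121))) = √((-18680*1/17540 + 10794*(-1/23061)) + (4076 + 16614)*(25070 - 3080/(-7606))) = √((-934/877 - 3598/7687) + 20690*(25070 - 3080*(-1/7606))) = √(-10335104/6741499 + 20690*(25070 + 1540/3803)) = √(-10335104/6741499 + 20690*(95342750/3803)) = √(-10335104/6741499 + 1972641497500/3803) = √(13298560643450351988/25637920697) = 6*√9470762310028483797918897101/25637920697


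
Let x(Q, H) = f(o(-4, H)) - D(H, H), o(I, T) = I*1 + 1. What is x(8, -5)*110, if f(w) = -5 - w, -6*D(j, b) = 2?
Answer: -550/3 ≈ -183.33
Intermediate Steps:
o(I, T) = 1 + I (o(I, T) = I + 1 = 1 + I)
D(j, b) = -⅓ (D(j, b) = -⅙*2 = -⅓)
x(Q, H) = -5/3 (x(Q, H) = (-5 - (1 - 4)) - 1*(-⅓) = (-5 - 1*(-3)) + ⅓ = (-5 + 3) + ⅓ = -2 + ⅓ = -5/3)
x(8, -5)*110 = -5/3*110 = -550/3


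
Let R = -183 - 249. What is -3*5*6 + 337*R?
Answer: -145674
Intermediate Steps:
R = -432
-3*5*6 + 337*R = -3*5*6 + 337*(-432) = -15*6 - 145584 = -90 - 145584 = -145674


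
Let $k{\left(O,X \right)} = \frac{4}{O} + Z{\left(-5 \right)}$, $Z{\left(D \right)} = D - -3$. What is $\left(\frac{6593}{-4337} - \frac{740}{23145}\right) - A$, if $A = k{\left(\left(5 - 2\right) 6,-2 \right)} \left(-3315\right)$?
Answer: $- \frac{118345561753}{20075973} \approx -5894.9$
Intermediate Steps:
$Z{\left(D \right)} = 3 + D$ ($Z{\left(D \right)} = D + 3 = 3 + D$)
$k{\left(O,X \right)} = -2 + \frac{4}{O}$ ($k{\left(O,X \right)} = \frac{4}{O} + \left(3 - 5\right) = \frac{4}{O} - 2 = -2 + \frac{4}{O}$)
$A = \frac{17680}{3}$ ($A = \left(-2 + \frac{4}{\left(5 - 2\right) 6}\right) \left(-3315\right) = \left(-2 + \frac{4}{3 \cdot 6}\right) \left(-3315\right) = \left(-2 + \frac{4}{18}\right) \left(-3315\right) = \left(-2 + 4 \cdot \frac{1}{18}\right) \left(-3315\right) = \left(-2 + \frac{2}{9}\right) \left(-3315\right) = \left(- \frac{16}{9}\right) \left(-3315\right) = \frac{17680}{3} \approx 5893.3$)
$\left(\frac{6593}{-4337} - \frac{740}{23145}\right) - A = \left(\frac{6593}{-4337} - \frac{740}{23145}\right) - \frac{17680}{3} = \left(6593 \left(- \frac{1}{4337}\right) - \frac{148}{4629}\right) - \frac{17680}{3} = \left(- \frac{6593}{4337} - \frac{148}{4629}\right) - \frac{17680}{3} = - \frac{31160873}{20075973} - \frac{17680}{3} = - \frac{118345561753}{20075973}$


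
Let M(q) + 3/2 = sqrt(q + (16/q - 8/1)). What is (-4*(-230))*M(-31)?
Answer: -1380 + 32200*I*sqrt(31)/31 ≈ -1380.0 + 5783.3*I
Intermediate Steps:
M(q) = -3/2 + sqrt(-8 + q + 16/q) (M(q) = -3/2 + sqrt(q + (16/q - 8/1)) = -3/2 + sqrt(q + (16/q - 8*1)) = -3/2 + sqrt(q + (16/q - 8)) = -3/2 + sqrt(q + (-8 + 16/q)) = -3/2 + sqrt(-8 + q + 16/q))
(-4*(-230))*M(-31) = (-4*(-230))*(-3/2 + sqrt(-8 - 31 + 16/(-31))) = 920*(-3/2 + sqrt(-8 - 31 + 16*(-1/31))) = 920*(-3/2 + sqrt(-8 - 31 - 16/31)) = 920*(-3/2 + sqrt(-1225/31)) = 920*(-3/2 + 35*I*sqrt(31)/31) = -1380 + 32200*I*sqrt(31)/31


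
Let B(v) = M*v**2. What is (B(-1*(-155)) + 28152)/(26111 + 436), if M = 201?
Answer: 1619059/8849 ≈ 182.97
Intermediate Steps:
B(v) = 201*v**2
(B(-1*(-155)) + 28152)/(26111 + 436) = (201*(-1*(-155))**2 + 28152)/(26111 + 436) = (201*155**2 + 28152)/26547 = (201*24025 + 28152)*(1/26547) = (4829025 + 28152)*(1/26547) = 4857177*(1/26547) = 1619059/8849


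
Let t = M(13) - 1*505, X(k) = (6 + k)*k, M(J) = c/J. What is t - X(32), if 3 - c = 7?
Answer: -22377/13 ≈ -1721.3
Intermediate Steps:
c = -4 (c = 3 - 1*7 = 3 - 7 = -4)
M(J) = -4/J
X(k) = k*(6 + k)
t = -6569/13 (t = -4/13 - 1*505 = -4*1/13 - 505 = -4/13 - 505 = -6569/13 ≈ -505.31)
t - X(32) = -6569/13 - 32*(6 + 32) = -6569/13 - 32*38 = -6569/13 - 1*1216 = -6569/13 - 1216 = -22377/13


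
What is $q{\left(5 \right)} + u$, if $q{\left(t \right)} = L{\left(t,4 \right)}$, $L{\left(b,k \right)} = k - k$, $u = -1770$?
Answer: $-1770$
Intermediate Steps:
$L{\left(b,k \right)} = 0$
$q{\left(t \right)} = 0$
$q{\left(5 \right)} + u = 0 - 1770 = -1770$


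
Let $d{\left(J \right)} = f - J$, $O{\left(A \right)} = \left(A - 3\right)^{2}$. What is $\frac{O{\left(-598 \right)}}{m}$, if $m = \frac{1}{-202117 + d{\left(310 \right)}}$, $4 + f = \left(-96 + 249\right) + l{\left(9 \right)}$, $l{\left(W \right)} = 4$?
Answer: $-73061571074$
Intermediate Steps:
$O{\left(A \right)} = \left(-3 + A\right)^{2}$
$f = 153$ ($f = -4 + \left(\left(-96 + 249\right) + 4\right) = -4 + \left(153 + 4\right) = -4 + 157 = 153$)
$d{\left(J \right)} = 153 - J$
$m = - \frac{1}{202274}$ ($m = \frac{1}{-202117 + \left(153 - 310\right)} = \frac{1}{-202117 - 157} = \frac{1}{-202274} = - \frac{1}{202274} \approx -4.9438 \cdot 10^{-6}$)
$\frac{O{\left(-598 \right)}}{m} = \frac{\left(-3 - 598\right)^{2}}{- \frac{1}{202274}} = \left(-601\right)^{2} \left(-202274\right) = 361201 \left(-202274\right) = -73061571074$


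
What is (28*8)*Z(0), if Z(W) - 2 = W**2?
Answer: 448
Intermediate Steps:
Z(W) = 2 + W**2
(28*8)*Z(0) = (28*8)*(2 + 0**2) = 224*(2 + 0) = 224*2 = 448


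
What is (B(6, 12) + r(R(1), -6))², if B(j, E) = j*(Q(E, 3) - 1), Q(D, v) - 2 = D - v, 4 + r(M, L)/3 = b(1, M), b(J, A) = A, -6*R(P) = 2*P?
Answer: 2209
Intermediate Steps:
R(P) = -P/3
r(M, L) = -12 + 3*M
Q(D, v) = 2 + D - v (Q(D, v) = 2 + (D - v) = 2 + D - v)
B(j, E) = j*(-2 + E) (B(j, E) = j*((2 + E - 1*3) - 1) = j*((2 + E - 3) - 1) = j*((-1 + E) - 1) = j*(-2 + E))
(B(6, 12) + r(R(1), -6))² = (6*(-2 + 12) + (-12 + 3*(-⅓*1)))² = (6*10 + (-12 + 3*(-⅓)))² = (60 + (-12 - 1))² = (60 - 13)² = 47² = 2209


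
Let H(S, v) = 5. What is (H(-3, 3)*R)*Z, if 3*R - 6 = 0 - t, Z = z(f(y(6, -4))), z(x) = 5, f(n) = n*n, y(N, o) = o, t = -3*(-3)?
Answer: -25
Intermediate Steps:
t = 9
f(n) = n²
Z = 5
R = -1 (R = 2 + (0 - 1*9)/3 = 2 + (0 - 9)/3 = 2 + (⅓)*(-9) = 2 - 3 = -1)
(H(-3, 3)*R)*Z = (5*(-1))*5 = -5*5 = -25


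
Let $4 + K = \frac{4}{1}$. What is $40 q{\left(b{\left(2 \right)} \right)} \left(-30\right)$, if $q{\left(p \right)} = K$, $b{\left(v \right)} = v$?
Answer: $0$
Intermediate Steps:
$K = 0$ ($K = -4 + \frac{4}{1} = -4 + 4 \cdot 1 = -4 + 4 = 0$)
$q{\left(p \right)} = 0$
$40 q{\left(b{\left(2 \right)} \right)} \left(-30\right) = 40 \cdot 0 \left(-30\right) = 0 \left(-30\right) = 0$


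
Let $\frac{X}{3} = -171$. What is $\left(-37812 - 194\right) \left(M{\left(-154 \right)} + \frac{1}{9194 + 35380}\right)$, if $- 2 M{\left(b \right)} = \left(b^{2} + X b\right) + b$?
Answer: $\frac{43437891004601}{22287} \approx 1.949 \cdot 10^{9}$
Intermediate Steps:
$X = -513$ ($X = 3 \left(-171\right) = -513$)
$M{\left(b \right)} = 256 b - \frac{b^{2}}{2}$ ($M{\left(b \right)} = - \frac{\left(b^{2} - 513 b\right) + b}{2} = - \frac{b^{2} - 512 b}{2} = 256 b - \frac{b^{2}}{2}$)
$\left(-37812 - 194\right) \left(M{\left(-154 \right)} + \frac{1}{9194 + 35380}\right) = \left(-37812 - 194\right) \left(\frac{1}{2} \left(-154\right) \left(512 - -154\right) + \frac{1}{9194 + 35380}\right) = - 38006 \left(\frac{1}{2} \left(-154\right) \left(512 + 154\right) + \frac{1}{44574}\right) = - 38006 \left(\frac{1}{2} \left(-154\right) 666 + \frac{1}{44574}\right) = - 38006 \left(-51282 + \frac{1}{44574}\right) = \left(-38006\right) \left(- \frac{2285843867}{44574}\right) = \frac{43437891004601}{22287}$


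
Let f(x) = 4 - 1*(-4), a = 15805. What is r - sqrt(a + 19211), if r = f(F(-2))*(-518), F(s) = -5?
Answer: -4144 - 2*sqrt(8754) ≈ -4331.1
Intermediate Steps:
f(x) = 8 (f(x) = 4 + 4 = 8)
r = -4144 (r = 8*(-518) = -4144)
r - sqrt(a + 19211) = -4144 - sqrt(15805 + 19211) = -4144 - sqrt(35016) = -4144 - 2*sqrt(8754)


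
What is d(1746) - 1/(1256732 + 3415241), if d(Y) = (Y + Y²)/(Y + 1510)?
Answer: 7125370851835/7605972044 ≈ 936.81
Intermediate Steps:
d(Y) = (Y + Y²)/(1510 + Y)
d(1746) - 1/(1256732 + 3415241) = 1746*(1 + 1746)/(1510 + 1746) - 1/(1256732 + 3415241) = 1746*1747/3256 - 1/4671973 = 1746*(1/3256)*1747 - 1*1/4671973 = 1525131/1628 - 1/4671973 = 7125370851835/7605972044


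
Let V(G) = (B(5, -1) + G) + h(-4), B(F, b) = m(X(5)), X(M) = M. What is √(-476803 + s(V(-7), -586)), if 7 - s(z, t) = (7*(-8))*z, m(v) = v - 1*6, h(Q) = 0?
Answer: 2*I*√119311 ≈ 690.83*I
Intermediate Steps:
m(v) = -6 + v (m(v) = v - 6 = -6 + v)
B(F, b) = -1 (B(F, b) = -6 + 5 = -1)
V(G) = -1 + G (V(G) = (-1 + G) + 0 = -1 + G)
s(z, t) = 7 + 56*z (s(z, t) = 7 - 7*(-8)*z = 7 - (-56)*z = 7 + 56*z)
√(-476803 + s(V(-7), -586)) = √(-476803 + (7 + 56*(-1 - 7))) = √(-476803 + (7 + 56*(-8))) = √(-476803 + (7 - 448)) = √(-476803 - 441) = √(-477244) = 2*I*√119311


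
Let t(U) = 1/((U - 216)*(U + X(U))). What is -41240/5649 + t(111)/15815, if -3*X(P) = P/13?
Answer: -1528346840499/209350904350 ≈ -7.3004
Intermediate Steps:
X(P) = -P/39 (X(P) = -P/(3*13) = -P/39)
t(U) = 39/(38*U*(-216 + U)) (t(U) = 1/((U - 216)*(U - U/39)) = 1/((-216 + U)*(38*U/39)) = 1/(38*U*(-216 + U)/39) = 39/(38*U*(-216 + U)))
-41240/5649 + t(111)/15815 = -41240/5649 + ((39/38)/(111*(-216 + 111)))/15815 = -41240*1/5649 + ((39/38)*(1/111)/(-105))*(1/15815) = -41240/5649 + ((39/38)*(1/111)*(-1/105))*(1/15815) = -41240/5649 - 13/147630*1/15815 = -41240/5649 - 13/2334768450 = -1528346840499/209350904350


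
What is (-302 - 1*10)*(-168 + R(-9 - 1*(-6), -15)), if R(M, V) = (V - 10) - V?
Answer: 55536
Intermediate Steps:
R(M, V) = -10 (R(M, V) = (-10 + V) - V = -10)
(-302 - 1*10)*(-168 + R(-9 - 1*(-6), -15)) = (-302 - 1*10)*(-168 - 10) = (-302 - 10)*(-178) = -312*(-178) = 55536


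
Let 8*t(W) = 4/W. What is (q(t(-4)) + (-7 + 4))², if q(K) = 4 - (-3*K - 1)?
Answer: 169/64 ≈ 2.6406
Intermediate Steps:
t(W) = 1/(2*W) (t(W) = (4/W)/8 = 1/(2*W))
q(K) = 5 + 3*K (q(K) = 4 - (-1 - 3*K) = 4 + (1 + 3*K) = 5 + 3*K)
(q(t(-4)) + (-7 + 4))² = ((5 + 3*((½)/(-4))) + (-7 + 4))² = ((5 + 3*((½)*(-¼))) - 3)² = ((5 + 3*(-⅛)) - 3)² = ((5 - 3/8) - 3)² = (37/8 - 3)² = (13/8)² = 169/64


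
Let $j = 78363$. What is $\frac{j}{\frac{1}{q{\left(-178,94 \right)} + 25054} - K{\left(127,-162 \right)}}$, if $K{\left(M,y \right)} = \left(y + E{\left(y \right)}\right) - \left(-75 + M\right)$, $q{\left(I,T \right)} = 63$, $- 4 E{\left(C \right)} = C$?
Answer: $\frac{3936486942}{8715601} \approx 451.66$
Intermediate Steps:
$E{\left(C \right)} = - \frac{C}{4}$
$K{\left(M,y \right)} = 75 - M + \frac{3 y}{4}$ ($K{\left(M,y \right)} = \left(y - \frac{y}{4}\right) - \left(-75 + M\right) = \frac{3 y}{4} - \left(-75 + M\right) = 75 - M + \frac{3 y}{4}$)
$\frac{j}{\frac{1}{q{\left(-178,94 \right)} + 25054} - K{\left(127,-162 \right)}} = \frac{78363}{\frac{1}{63 + 25054} - \left(75 - 127 + \frac{3}{4} \left(-162\right)\right)} = \frac{78363}{\frac{1}{25117} - \left(75 - 127 - \frac{243}{2}\right)} = \frac{78363}{\frac{1}{25117} - - \frac{347}{2}} = \frac{78363}{\frac{1}{25117} + \frac{347}{2}} = \frac{78363}{\frac{8715601}{50234}} = 78363 \cdot \frac{50234}{8715601} = \frac{3936486942}{8715601}$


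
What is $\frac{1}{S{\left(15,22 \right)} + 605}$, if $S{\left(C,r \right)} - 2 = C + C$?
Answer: $\frac{1}{637} \approx 0.0015699$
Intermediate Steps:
$S{\left(C,r \right)} = 2 + 2 C$ ($S{\left(C,r \right)} = 2 + \left(C + C\right) = 2 + 2 C$)
$\frac{1}{S{\left(15,22 \right)} + 605} = \frac{1}{\left(2 + 2 \cdot 15\right) + 605} = \frac{1}{\left(2 + 30\right) + 605} = \frac{1}{32 + 605} = \frac{1}{637}$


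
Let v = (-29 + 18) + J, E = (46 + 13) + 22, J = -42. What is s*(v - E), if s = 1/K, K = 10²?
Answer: -67/50 ≈ -1.3400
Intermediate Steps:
E = 81 (E = 59 + 22 = 81)
K = 100
v = -53 (v = (-29 + 18) - 42 = -11 - 42 = -53)
s = 1/100 ≈ 0.010000
s*(v - E) = (-53 - 1*81)/100 = (-53 - 81)/100 = (1/100)*(-134) = -67/50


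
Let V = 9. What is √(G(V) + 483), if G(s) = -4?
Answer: √479 ≈ 21.886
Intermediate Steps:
√(G(V) + 483) = √(-4 + 483) = √479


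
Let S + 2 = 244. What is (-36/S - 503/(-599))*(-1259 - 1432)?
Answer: -134767971/72479 ≈ -1859.4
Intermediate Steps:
S = 242 (S = -2 + 244 = 242)
(-36/S - 503/(-599))*(-1259 - 1432) = (-36/242 - 503/(-599))*(-1259 - 1432) = (-36*1/242 - 503*(-1/599))*(-2691) = (-18/121 + 503/599)*(-2691) = (50081/72479)*(-2691) = -134767971/72479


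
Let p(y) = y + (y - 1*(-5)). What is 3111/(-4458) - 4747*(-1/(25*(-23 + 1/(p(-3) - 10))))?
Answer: -21044853/2359025 ≈ -8.9210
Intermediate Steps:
p(y) = 5 + 2*y (p(y) = y + (y + 5) = y + (5 + y) = 5 + 2*y)
3111/(-4458) - 4747*(-1/(25*(-23 + 1/(p(-3) - 10)))) = 3111/(-4458) - 4747*(-1/(25*(-23 + 1/((5 + 2*(-3)) - 10)))) = 3111*(-1/4458) - 4747*(-1/(25*(-23 + 1/((5 - 6) - 10)))) = -1037/1486 - 4747*(-1/(25*(-23 + 1/(-1 - 10)))) = -1037/1486 - 4747*(-1/(25*(-23 + 1/(-11)))) = -1037/1486 - 4747*(-1/(25*(-23 - 1/11))) = -1037/1486 - 4747/((-254/11*(-25))) = -1037/1486 - 4747/6350/11 = -1037/1486 - 4747*11/6350 = -1037/1486 - 52217/6350 = -21044853/2359025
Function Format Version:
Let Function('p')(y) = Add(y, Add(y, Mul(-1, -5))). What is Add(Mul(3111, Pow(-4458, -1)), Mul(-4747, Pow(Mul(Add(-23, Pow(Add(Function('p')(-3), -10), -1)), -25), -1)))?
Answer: Rational(-21044853, 2359025) ≈ -8.9210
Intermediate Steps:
Function('p')(y) = Add(5, Mul(2, y)) (Function('p')(y) = Add(y, Add(y, 5)) = Add(y, Add(5, y)) = Add(5, Mul(2, y)))
Add(Mul(3111, Pow(-4458, -1)), Mul(-4747, Pow(Mul(Add(-23, Pow(Add(Function('p')(-3), -10), -1)), -25), -1))) = Add(Mul(3111, Pow(-4458, -1)), Mul(-4747, Pow(Mul(Add(-23, Pow(Add(Add(5, Mul(2, -3)), -10), -1)), -25), -1))) = Add(Mul(3111, Rational(-1, 4458)), Mul(-4747, Pow(Mul(Add(-23, Pow(Add(Add(5, -6), -10), -1)), -25), -1))) = Add(Rational(-1037, 1486), Mul(-4747, Pow(Mul(Add(-23, Pow(Add(-1, -10), -1)), -25), -1))) = Add(Rational(-1037, 1486), Mul(-4747, Pow(Mul(Add(-23, Pow(-11, -1)), -25), -1))) = Add(Rational(-1037, 1486), Mul(-4747, Pow(Mul(Add(-23, Rational(-1, 11)), -25), -1))) = Add(Rational(-1037, 1486), Mul(-4747, Pow(Mul(Rational(-254, 11), -25), -1))) = Add(Rational(-1037, 1486), Mul(-4747, Pow(Rational(6350, 11), -1))) = Add(Rational(-1037, 1486), Mul(-4747, Rational(11, 6350))) = Add(Rational(-1037, 1486), Rational(-52217, 6350)) = Rational(-21044853, 2359025)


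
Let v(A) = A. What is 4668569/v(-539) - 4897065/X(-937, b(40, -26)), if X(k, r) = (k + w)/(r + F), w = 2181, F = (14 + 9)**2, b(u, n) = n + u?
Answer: -1439065992841/670516 ≈ -2.1462e+6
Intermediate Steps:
F = 529 (F = 23**2 = 529)
X(k, r) = (2181 + k)/(529 + r) (X(k, r) = (k + 2181)/(r + 529) = (2181 + k)/(529 + r))
4668569/v(-539) - 4897065/X(-937, b(40, -26)) = 4668569/(-539) - 4897065*(529 + (-26 + 40))/(2181 - 937) = 4668569*(-1/539) - 4897065/(1244/(529 + 14)) = -4668569/539 - 4897065/(1244/543) = -4668569/539 - 4897065/((1/543)*1244) = -4668569/539 - 4897065/1244/543 = -4668569/539 - 4897065*543/1244 = -4668569/539 - 2659106295/1244 = -1439065992841/670516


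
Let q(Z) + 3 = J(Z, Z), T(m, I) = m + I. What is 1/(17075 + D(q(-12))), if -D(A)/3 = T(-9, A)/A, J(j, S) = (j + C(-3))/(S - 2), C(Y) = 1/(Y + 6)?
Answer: 13/221774 ≈ 5.8618e-5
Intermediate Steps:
C(Y) = 1/(6 + Y)
T(m, I) = I + m
J(j, S) = (⅓ + j)/(-2 + S) (J(j, S) = (j + 1/(6 - 3))/(S - 2) = (j + 1/3)/(-2 + S) = (j + ⅓)/(-2 + S) = (⅓ + j)/(-2 + S))
q(Z) = -3 + (⅓ + Z)/(-2 + Z)
D(A) = -3*(-9 + A)/A (D(A) = -3*(A - 9)/A = -3*(-9 + A)/A)
1/(17075 + D(q(-12))) = 1/(17075 + (-3 + 27/(((19 - 6*(-12))/(3*(-2 - 12)))))) = 1/(17075 + (-3 + 27/(((⅓)*(19 + 72)/(-14))))) = 1/(17075 + (-3 + 27/(((⅓)*(-1/14)*91)))) = 1/(17075 + (-3 + 27/(-13/6))) = 1/(17075 + (-3 + 27*(-6/13))) = 1/(17075 + (-3 - 162/13)) = 1/(17075 - 201/13) = 1/(221774/13) = 13/221774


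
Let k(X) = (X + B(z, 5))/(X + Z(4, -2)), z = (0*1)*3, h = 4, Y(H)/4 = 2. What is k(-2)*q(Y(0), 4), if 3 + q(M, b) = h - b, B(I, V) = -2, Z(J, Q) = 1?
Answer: -12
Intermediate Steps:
Y(H) = 8 (Y(H) = 4*2 = 8)
z = 0 (z = 0*3 = 0)
q(M, b) = 1 - b (q(M, b) = -3 + (4 - b) = 1 - b)
k(X) = (-2 + X)/(1 + X) (k(X) = (X - 2)/(X + 1) = (-2 + X)/(1 + X))
k(-2)*q(Y(0), 4) = ((-2 - 2)/(1 - 2))*(1 - 1*4) = (-4/(-1))*(1 - 4) = -1*(-4)*(-3) = 4*(-3) = -12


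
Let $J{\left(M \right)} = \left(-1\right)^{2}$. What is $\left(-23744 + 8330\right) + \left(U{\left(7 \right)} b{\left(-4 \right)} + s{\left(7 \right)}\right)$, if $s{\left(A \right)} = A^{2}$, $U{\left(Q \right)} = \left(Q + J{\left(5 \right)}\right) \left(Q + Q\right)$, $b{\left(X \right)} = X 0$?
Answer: $-15365$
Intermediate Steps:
$J{\left(M \right)} = 1$
$b{\left(X \right)} = 0$
$U{\left(Q \right)} = 2 Q \left(1 + Q\right)$ ($U{\left(Q \right)} = \left(Q + 1\right) \left(Q + Q\right) = \left(1 + Q\right) 2 Q = 2 Q \left(1 + Q\right)$)
$\left(-23744 + 8330\right) + \left(U{\left(7 \right)} b{\left(-4 \right)} + s{\left(7 \right)}\right) = \left(-23744 + 8330\right) + \left(2 \cdot 7 \left(1 + 7\right) 0 + 7^{2}\right) = -15414 + \left(2 \cdot 7 \cdot 8 \cdot 0 + 49\right) = -15414 + \left(112 \cdot 0 + 49\right) = -15414 + \left(0 + 49\right) = -15414 + 49 = -15365$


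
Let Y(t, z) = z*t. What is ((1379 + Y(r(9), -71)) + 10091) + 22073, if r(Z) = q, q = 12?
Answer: 32691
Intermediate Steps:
r(Z) = 12
Y(t, z) = t*z
((1379 + Y(r(9), -71)) + 10091) + 22073 = ((1379 + 12*(-71)) + 10091) + 22073 = ((1379 - 852) + 10091) + 22073 = (527 + 10091) + 22073 = 10618 + 22073 = 32691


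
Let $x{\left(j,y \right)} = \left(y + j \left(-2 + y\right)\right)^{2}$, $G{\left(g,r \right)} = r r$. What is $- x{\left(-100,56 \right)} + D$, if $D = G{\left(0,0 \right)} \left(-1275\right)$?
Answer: $-28558336$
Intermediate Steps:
$G{\left(g,r \right)} = r^{2}$
$D = 0$ ($D = 0^{2} \left(-1275\right) = 0 \left(-1275\right) = 0$)
$- x{\left(-100,56 \right)} + D = - \left(56 - -200 - 5600\right)^{2} + 0 = - \left(56 + 200 - 5600\right)^{2} + 0 = - \left(-5344\right)^{2} + 0 = \left(-1\right) 28558336 + 0 = -28558336 + 0 = -28558336$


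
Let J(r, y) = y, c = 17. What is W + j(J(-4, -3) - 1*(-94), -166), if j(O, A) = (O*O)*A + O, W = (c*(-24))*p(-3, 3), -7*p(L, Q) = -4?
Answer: -9623517/7 ≈ -1.3748e+6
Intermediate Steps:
p(L, Q) = 4/7 (p(L, Q) = -⅐*(-4) = 4/7)
W = -1632/7 (W = (17*(-24))*(4/7) = -408*4/7 = -1632/7 ≈ -233.14)
j(O, A) = O + A*O² (j(O, A) = O²*A + O = A*O² + O = O + A*O²)
W + j(J(-4, -3) - 1*(-94), -166) = -1632/7 + (-3 - 1*(-94))*(1 - 166*(-3 - 1*(-94))) = -1632/7 + (-3 + 94)*(1 - 166*(-3 + 94)) = -1632/7 + 91*(1 - 166*91) = -1632/7 + 91*(1 - 15106) = -1632/7 + 91*(-15105) = -1632/7 - 1374555 = -9623517/7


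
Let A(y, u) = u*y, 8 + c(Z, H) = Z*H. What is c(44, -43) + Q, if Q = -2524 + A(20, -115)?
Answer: -6724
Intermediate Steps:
c(Z, H) = -8 + H*Z (c(Z, H) = -8 + Z*H = -8 + H*Z)
Q = -4824 (Q = -2524 - 115*20 = -2524 - 2300 = -4824)
c(44, -43) + Q = (-8 - 43*44) - 4824 = (-8 - 1892) - 4824 = -1900 - 4824 = -6724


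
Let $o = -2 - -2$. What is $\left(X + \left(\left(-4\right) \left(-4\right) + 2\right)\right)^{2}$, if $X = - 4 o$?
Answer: $324$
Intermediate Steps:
$o = 0$ ($o = -2 + 2 = 0$)
$X = 0$ ($X = \left(-4\right) 0 = 0$)
$\left(X + \left(\left(-4\right) \left(-4\right) + 2\right)\right)^{2} = \left(0 + \left(\left(-4\right) \left(-4\right) + 2\right)\right)^{2} = \left(0 + \left(16 + 2\right)\right)^{2} = \left(0 + 18\right)^{2} = 18^{2} = 324$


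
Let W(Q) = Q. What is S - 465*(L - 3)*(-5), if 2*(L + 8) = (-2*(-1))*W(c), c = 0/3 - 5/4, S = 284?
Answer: -112789/4 ≈ -28197.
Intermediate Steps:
c = -5/4 (c = 0*(1/3) - 5*1/4 = 0 - 5/4 = -5/4 ≈ -1.2500)
L = -37/4 (L = -8 + (-2*(-1)*(-5/4))/2 = -8 + (2*(-5/4))/2 = -8 + (1/2)*(-5/2) = -8 - 5/4 = -37/4 ≈ -9.2500)
S - 465*(L - 3)*(-5) = 284 - 465*(-37/4 - 3)*(-5) = 284 - (-22785)*(-5)/4 = 284 - 465*245/4 = 284 - 113925/4 = -112789/4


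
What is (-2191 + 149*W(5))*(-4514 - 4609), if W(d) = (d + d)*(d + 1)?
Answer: -61571127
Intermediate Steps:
W(d) = 2*d*(1 + d) (W(d) = (2*d)*(1 + d) = 2*d*(1 + d))
(-2191 + 149*W(5))*(-4514 - 4609) = (-2191 + 149*(2*5*(1 + 5)))*(-4514 - 4609) = (-2191 + 149*(2*5*6))*(-9123) = (-2191 + 149*60)*(-9123) = (-2191 + 8940)*(-9123) = 6749*(-9123) = -61571127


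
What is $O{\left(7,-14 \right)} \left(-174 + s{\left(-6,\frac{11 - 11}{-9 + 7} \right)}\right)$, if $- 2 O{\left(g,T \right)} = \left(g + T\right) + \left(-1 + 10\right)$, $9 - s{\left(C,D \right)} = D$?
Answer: $165$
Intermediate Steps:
$s{\left(C,D \right)} = 9 - D$
$O{\left(g,T \right)} = - \frac{9}{2} - \frac{T}{2} - \frac{g}{2}$ ($O{\left(g,T \right)} = - \frac{\left(g + T\right) + \left(-1 + 10\right)}{2} = - \frac{\left(T + g\right) + 9}{2} = - \frac{9 + T + g}{2} = - \frac{9}{2} - \frac{T}{2} - \frac{g}{2}$)
$O{\left(7,-14 \right)} \left(-174 + s{\left(-6,\frac{11 - 11}{-9 + 7} \right)}\right) = \left(- \frac{9}{2} - -7 - \frac{7}{2}\right) \left(-174 + \left(9 - \frac{11 - 11}{-9 + 7}\right)\right) = \left(- \frac{9}{2} + 7 - \frac{7}{2}\right) \left(-174 + \left(9 - \frac{0}{-2}\right)\right) = - (-174 + \left(9 - 0 \left(- \frac{1}{2}\right)\right)) = - (-174 + \left(9 - 0\right)) = - (-174 + \left(9 + 0\right)) = - (-174 + 9) = \left(-1\right) \left(-165\right) = 165$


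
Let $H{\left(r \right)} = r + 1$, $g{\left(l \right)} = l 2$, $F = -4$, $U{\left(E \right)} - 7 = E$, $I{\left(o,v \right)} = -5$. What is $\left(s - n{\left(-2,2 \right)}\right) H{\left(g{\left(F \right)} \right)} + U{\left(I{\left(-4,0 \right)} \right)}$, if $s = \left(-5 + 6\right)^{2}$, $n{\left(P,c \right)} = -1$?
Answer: $-12$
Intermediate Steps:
$U{\left(E \right)} = 7 + E$
$g{\left(l \right)} = 2 l$
$H{\left(r \right)} = 1 + r$
$s = 1$ ($s = 1^{2} = 1$)
$\left(s - n{\left(-2,2 \right)}\right) H{\left(g{\left(F \right)} \right)} + U{\left(I{\left(-4,0 \right)} \right)} = \left(1 - -1\right) \left(1 + 2 \left(-4\right)\right) + \left(7 - 5\right) = \left(1 + 1\right) \left(1 - 8\right) + 2 = 2 \left(-7\right) + 2 = -14 + 2 = -12$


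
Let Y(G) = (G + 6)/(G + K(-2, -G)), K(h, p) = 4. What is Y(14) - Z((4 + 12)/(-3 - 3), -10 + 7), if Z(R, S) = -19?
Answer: 181/9 ≈ 20.111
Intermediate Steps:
Y(G) = (6 + G)/(4 + G) (Y(G) = (G + 6)/(G + 4) = (6 + G)/(4 + G))
Y(14) - Z((4 + 12)/(-3 - 3), -10 + 7) = (6 + 14)/(4 + 14) - 1*(-19) = 20/18 + 19 = (1/18)*20 + 19 = 10/9 + 19 = 181/9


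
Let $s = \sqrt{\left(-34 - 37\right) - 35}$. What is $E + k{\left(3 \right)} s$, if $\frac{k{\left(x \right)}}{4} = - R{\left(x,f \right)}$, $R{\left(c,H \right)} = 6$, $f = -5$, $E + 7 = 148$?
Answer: $141 - 24 i \sqrt{106} \approx 141.0 - 247.1 i$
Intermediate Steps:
$E = 141$ ($E = -7 + 148 = 141$)
$k{\left(x \right)} = -24$ ($k{\left(x \right)} = 4 \left(\left(-1\right) 6\right) = 4 \left(-6\right) = -24$)
$s = i \sqrt{106}$ ($s = \sqrt{\left(-34 - 37\right) - 35} = \sqrt{-71 - 35} = \sqrt{-106} = i \sqrt{106} \approx 10.296 i$)
$E + k{\left(3 \right)} s = 141 - 24 i \sqrt{106}$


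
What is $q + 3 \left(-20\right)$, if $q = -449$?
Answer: $-509$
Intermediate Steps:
$q + 3 \left(-20\right) = -449 + 3 \left(-20\right) = -449 - 60 = -509$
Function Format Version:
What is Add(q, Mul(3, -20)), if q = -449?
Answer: -509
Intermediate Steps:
Add(q, Mul(3, -20)) = Add(-449, Mul(3, -20)) = Add(-449, -60) = -509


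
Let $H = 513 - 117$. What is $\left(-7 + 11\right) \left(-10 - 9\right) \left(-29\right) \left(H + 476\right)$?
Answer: $1921888$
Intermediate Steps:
$H = 396$ ($H = 513 - 117 = 396$)
$\left(-7 + 11\right) \left(-10 - 9\right) \left(-29\right) \left(H + 476\right) = \left(-7 + 11\right) \left(-10 - 9\right) \left(-29\right) \left(396 + 476\right) = 4 \left(-19\right) \left(-29\right) 872 = \left(-76\right) \left(-29\right) 872 = 2204 \cdot 872 = 1921888$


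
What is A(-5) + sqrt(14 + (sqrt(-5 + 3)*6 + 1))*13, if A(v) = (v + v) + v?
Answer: -15 + 13*sqrt(15 + 6*I*sqrt(2)) ≈ 37.19 + 13.739*I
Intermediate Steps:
A(v) = 3*v (A(v) = 2*v + v = 3*v)
A(-5) + sqrt(14 + (sqrt(-5 + 3)*6 + 1))*13 = 3*(-5) + sqrt(14 + (sqrt(-5 + 3)*6 + 1))*13 = -15 + sqrt(14 + (sqrt(-2)*6 + 1))*13 = -15 + sqrt(14 + ((I*sqrt(2))*6 + 1))*13 = -15 + sqrt(14 + (6*I*sqrt(2) + 1))*13 = -15 + sqrt(14 + (1 + 6*I*sqrt(2)))*13 = -15 + sqrt(15 + 6*I*sqrt(2))*13 = -15 + 13*sqrt(15 + 6*I*sqrt(2))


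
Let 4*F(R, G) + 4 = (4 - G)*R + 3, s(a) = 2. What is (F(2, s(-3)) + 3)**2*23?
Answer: 5175/16 ≈ 323.44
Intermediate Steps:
F(R, G) = -1/4 + R*(4 - G)/4 (F(R, G) = -1 + ((4 - G)*R + 3)/4 = -1 + (R*(4 - G) + 3)/4 = -1 + (3 + R*(4 - G))/4 = -1 + (3/4 + R*(4 - G)/4) = -1/4 + R*(4 - G)/4)
(F(2, s(-3)) + 3)**2*23 = ((-1/4 + 2 - 1/4*2*2) + 3)**2*23 = ((-1/4 + 2 - 1) + 3)**2*23 = (3/4 + 3)**2*23 = (15/4)**2*23 = (225/16)*23 = 5175/16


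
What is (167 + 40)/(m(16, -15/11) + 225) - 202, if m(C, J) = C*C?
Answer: -96955/481 ≈ -201.57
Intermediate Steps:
m(C, J) = C**2
(167 + 40)/(m(16, -15/11) + 225) - 202 = (167 + 40)/(16**2 + 225) - 202 = 207/(256 + 225) - 202 = 207/481 - 202 = -96955/481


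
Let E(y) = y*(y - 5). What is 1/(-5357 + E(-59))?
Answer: -1/1581 ≈ -0.00063251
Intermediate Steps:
E(y) = y*(-5 + y)
1/(-5357 + E(-59)) = 1/(-5357 - 59*(-5 - 59)) = 1/(-5357 - 59*(-64)) = 1/(-5357 + 3776) = 1/(-1581) = -1/1581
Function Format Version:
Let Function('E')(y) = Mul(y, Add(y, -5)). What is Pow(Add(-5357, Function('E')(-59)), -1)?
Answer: Rational(-1, 1581) ≈ -0.00063251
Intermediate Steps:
Function('E')(y) = Mul(y, Add(-5, y))
Pow(Add(-5357, Function('E')(-59)), -1) = Pow(Add(-5357, Mul(-59, Add(-5, -59))), -1) = Pow(Add(-5357, Mul(-59, -64)), -1) = Pow(Add(-5357, 3776), -1) = Pow(-1581, -1) = Rational(-1, 1581)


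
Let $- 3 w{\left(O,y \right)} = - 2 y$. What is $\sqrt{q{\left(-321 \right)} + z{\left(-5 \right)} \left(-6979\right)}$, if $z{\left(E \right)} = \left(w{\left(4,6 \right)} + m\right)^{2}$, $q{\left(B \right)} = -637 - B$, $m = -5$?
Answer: $i \sqrt{7295} \approx 85.411 i$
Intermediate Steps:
$w{\left(O,y \right)} = \frac{2 y}{3}$ ($w{\left(O,y \right)} = - \frac{\left(-2\right) y}{3} = \frac{2 y}{3}$)
$z{\left(E \right)} = 1$ ($z{\left(E \right)} = \left(\frac{2}{3} \cdot 6 - 5\right)^{2} = \left(4 - 5\right)^{2} = \left(-1\right)^{2} = 1$)
$\sqrt{q{\left(-321 \right)} + z{\left(-5 \right)} \left(-6979\right)} = \sqrt{\left(-637 - -321\right) + 1 \left(-6979\right)} = \sqrt{\left(-637 + 321\right) - 6979} = \sqrt{-316 - 6979} = \sqrt{-7295} = i \sqrt{7295}$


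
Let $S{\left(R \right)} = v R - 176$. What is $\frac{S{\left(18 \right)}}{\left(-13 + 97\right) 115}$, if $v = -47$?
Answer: $- \frac{73}{690} \approx -0.1058$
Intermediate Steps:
$S{\left(R \right)} = -176 - 47 R$ ($S{\left(R \right)} = - 47 R - 176 = -176 - 47 R$)
$\frac{S{\left(18 \right)}}{\left(-13 + 97\right) 115} = \frac{-176 - 846}{\left(-13 + 97\right) 115} = \frac{-176 - 846}{84 \cdot 115} = - \frac{1022}{9660} = \left(-1022\right) \frac{1}{9660} = - \frac{73}{690}$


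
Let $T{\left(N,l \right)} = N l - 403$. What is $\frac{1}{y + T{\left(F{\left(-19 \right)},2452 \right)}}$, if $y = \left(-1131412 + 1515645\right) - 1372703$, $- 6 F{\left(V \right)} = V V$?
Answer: $- \frac{3}{3409205} \approx -8.7997 \cdot 10^{-7}$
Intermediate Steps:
$F{\left(V \right)} = - \frac{V^{2}}{6}$ ($F{\left(V \right)} = - \frac{V V}{6} = - \frac{V^{2}}{6}$)
$y = -988470$ ($y = 384233 - 1372703 = -988470$)
$T{\left(N,l \right)} = -403 + N l$
$\frac{1}{y + T{\left(F{\left(-19 \right)},2452 \right)}} = \frac{1}{-988470 + \left(-403 + - \frac{\left(-19\right)^{2}}{6} \cdot 2452\right)} = \frac{1}{-988470 + \left(-403 + \left(- \frac{1}{6}\right) 361 \cdot 2452\right)} = \frac{1}{-988470 - \frac{443795}{3}} = \frac{1}{- \frac{3409205}{3}} = - \frac{3}{3409205}$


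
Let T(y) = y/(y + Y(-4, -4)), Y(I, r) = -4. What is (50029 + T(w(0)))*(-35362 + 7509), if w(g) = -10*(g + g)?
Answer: -1393457737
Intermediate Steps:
w(g) = -20*g
T(y) = y/(-4 + y) (T(y) = y/(y - 4) = y/(-4 + y))
(50029 + T(w(0)))*(-35362 + 7509) = (50029 + (-20*0)/(-4 - 20*0))*(-35362 + 7509) = (50029 + 0/(-4 + 0))*(-27853) = (50029 + 0/(-4))*(-27853) = (50029 + 0*(-¼))*(-27853) = (50029 + 0)*(-27853) = 50029*(-27853) = -1393457737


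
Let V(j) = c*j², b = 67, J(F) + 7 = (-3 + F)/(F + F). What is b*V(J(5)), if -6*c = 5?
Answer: -38726/15 ≈ -2581.7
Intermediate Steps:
c = -⅚ (c = -⅙*5 = -⅚ ≈ -0.83333)
J(F) = -7 + (-3 + F)/(2*F) (J(F) = -7 + (-3 + F)/(F + F) = -7 + (-3 + F)/((2*F)) = -7 + (-3 + F)*(1/(2*F)) = -7 + (-3 + F)/(2*F))
V(j) = -5*j²/6
b*V(J(5)) = 67*(-5*(-3 - 13*5)²/100/6) = 67*(-5*(-3 - 65)²/100/6) = 67*(-5*((½)*(⅕)*(-68))²/6) = 67*(-5*(-34/5)²/6) = 67*(-⅚*1156/25) = 67*(-578/15) = -38726/15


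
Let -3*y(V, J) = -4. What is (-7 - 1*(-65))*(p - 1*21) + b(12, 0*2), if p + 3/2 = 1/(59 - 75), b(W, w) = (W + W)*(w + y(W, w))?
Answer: -10213/8 ≈ -1276.6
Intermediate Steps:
y(V, J) = 4/3 (y(V, J) = -1/3*(-4) = 4/3)
b(W, w) = 2*W*(4/3 + w) (b(W, w) = (W + W)*(w + 4/3) = (2*W)*(4/3 + w) = 2*W*(4/3 + w))
p = -25/16 (p = -3/2 + 1/(59 - 75) = -3/2 + 1/(-16) = -3/2 - 1/16 = -25/16 ≈ -1.5625)
(-7 - 1*(-65))*(p - 1*21) + b(12, 0*2) = (-7 - 1*(-65))*(-25/16 - 1*21) + (2/3)*12*(4 + 3*(0*2)) = (-7 + 65)*(-25/16 - 21) + (2/3)*12*(4 + 3*0) = 58*(-361/16) + (2/3)*12*(4 + 0) = -10469/8 + (2/3)*12*4 = -10469/8 + 32 = -10213/8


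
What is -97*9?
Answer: -873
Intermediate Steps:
-97*9 = -1*873 = -873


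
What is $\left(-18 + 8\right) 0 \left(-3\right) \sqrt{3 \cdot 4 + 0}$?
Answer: $0$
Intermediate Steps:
$\left(-18 + 8\right) 0 \left(-3\right) \sqrt{3 \cdot 4 + 0} = - 10 \cdot 0 \sqrt{12 + 0} = - 10 \cdot 0 \sqrt{12} = - 10 \cdot 0 \cdot 2 \sqrt{3} = \left(-10\right) 0 = 0$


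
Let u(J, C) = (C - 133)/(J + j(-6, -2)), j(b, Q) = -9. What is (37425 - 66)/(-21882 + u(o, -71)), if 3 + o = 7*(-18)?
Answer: -859257/503252 ≈ -1.7074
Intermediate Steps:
o = -129 (o = -3 + 7*(-18) = -3 - 126 = -129)
u(J, C) = (-133 + C)/(-9 + J) (u(J, C) = (C - 133)/(J - 9) = (-133 + C)/(-9 + J))
(37425 - 66)/(-21882 + u(o, -71)) = (37425 - 66)/(-21882 + (-133 - 71)/(-9 - 129)) = 37359/(-21882 - 204/(-138)) = 37359/(-21882 - 1/138*(-204)) = 37359/(-21882 + 34/23) = 37359/(-503252/23) = 37359*(-23/503252) = -859257/503252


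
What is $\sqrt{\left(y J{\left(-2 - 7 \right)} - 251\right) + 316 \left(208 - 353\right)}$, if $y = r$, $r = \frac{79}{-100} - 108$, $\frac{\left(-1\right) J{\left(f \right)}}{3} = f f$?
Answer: $\frac{3 i \sqrt{218167}}{10} \approx 140.13 i$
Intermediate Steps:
$J{\left(f \right)} = - 3 f^{2}$ ($J{\left(f \right)} = - 3 f f = - 3 f^{2}$)
$r = - \frac{10879}{100}$ ($r = 79 \left(- \frac{1}{100}\right) - 108 = - \frac{79}{100} - 108 = - \frac{10879}{100} \approx -108.79$)
$y = - \frac{10879}{100} \approx -108.79$
$\sqrt{\left(y J{\left(-2 - 7 \right)} - 251\right) + 316 \left(208 - 353\right)} = \sqrt{\left(- \frac{10879 \left(- 3 \left(-2 - 7\right)^{2}\right)}{100} - 251\right) + 316 \left(208 - 353\right)} = \sqrt{\left(- \frac{10879 \left(- 3 \left(-2 - 7\right)^{2}\right)}{100} - 251\right) + 316 \left(-145\right)} = \sqrt{\left(- \frac{10879 \left(- 3 \left(-9\right)^{2}\right)}{100} - 251\right) - 45820} = \sqrt{\left(- \frac{10879 \left(\left(-3\right) 81\right)}{100} - 251\right) - 45820} = \sqrt{\left(\left(- \frac{10879}{100}\right) \left(-243\right) - 251\right) - 45820} = \sqrt{\left(\frac{2643597}{100} - 251\right) - 45820} = \sqrt{\frac{2618497}{100} - 45820} = \sqrt{- \frac{1963503}{100}} = \frac{3 i \sqrt{218167}}{10}$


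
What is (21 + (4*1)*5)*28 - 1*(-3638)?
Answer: 4786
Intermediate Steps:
(21 + (4*1)*5)*28 - 1*(-3638) = (21 + 4*5)*28 + 3638 = (21 + 20)*28 + 3638 = 41*28 + 3638 = 1148 + 3638 = 4786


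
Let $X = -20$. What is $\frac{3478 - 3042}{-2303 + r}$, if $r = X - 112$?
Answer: $- \frac{436}{2435} \approx -0.17906$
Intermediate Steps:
$r = -132$ ($r = -20 - 112 = -132$)
$\frac{3478 - 3042}{-2303 + r} = \frac{3478 - 3042}{-2303 - 132} = \frac{436}{-2435} = 436 \left(- \frac{1}{2435}\right) = - \frac{436}{2435}$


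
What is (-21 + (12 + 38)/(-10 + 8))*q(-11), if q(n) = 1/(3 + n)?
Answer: 23/4 ≈ 5.7500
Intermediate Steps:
(-21 + (12 + 38)/(-10 + 8))*q(-11) = (-21 + (12 + 38)/(-10 + 8))/(3 - 11) = (-21 + 50/(-2))/(-8) = (-21 + 50*(-½))*(-⅛) = (-21 - 25)*(-⅛) = -46*(-⅛) = 23/4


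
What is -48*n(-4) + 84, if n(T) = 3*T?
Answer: 660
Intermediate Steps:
-48*n(-4) + 84 = -144*(-4) + 84 = -48*(-12) + 84 = 576 + 84 = 660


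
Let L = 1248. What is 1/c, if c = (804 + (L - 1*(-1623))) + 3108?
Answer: 1/6783 ≈ 0.00014743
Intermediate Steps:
c = 6783 (c = (804 + (1248 - 1*(-1623))) + 3108 = (804 + (1248 + 1623)) + 3108 = (804 + 2871) + 3108 = 3675 + 3108 = 6783)
1/c = 1/6783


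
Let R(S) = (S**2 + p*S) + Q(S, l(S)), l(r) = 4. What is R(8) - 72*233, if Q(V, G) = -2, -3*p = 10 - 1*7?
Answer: -16722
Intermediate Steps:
p = -1 (p = -(10 - 1*7)/3 = -(10 - 7)/3 = -1/3*3 = -1)
R(S) = -2 + S**2 - S (R(S) = (S**2 - S) - 2 = -2 + S**2 - S)
R(8) - 72*233 = (-2 + 8**2 - 1*8) - 72*233 = (-2 + 64 - 8) - 16776 = 54 - 16776 = -16722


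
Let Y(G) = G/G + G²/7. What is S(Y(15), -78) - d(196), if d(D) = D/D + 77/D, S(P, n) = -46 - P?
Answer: -2255/28 ≈ -80.536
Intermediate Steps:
Y(G) = 1 + G²/7 (Y(G) = 1 + G²*(⅐) = 1 + G²/7)
d(D) = 1 + 77/D
S(Y(15), -78) - d(196) = (-46 - (1 + (⅐)*15²)) - (77 + 196)/196 = (-46 - (1 + (⅐)*225)) - 273/196 = (-46 - (1 + 225/7)) - 1*39/28 = (-46 - 1*232/7) - 39/28 = (-46 - 232/7) - 39/28 = -554/7 - 39/28 = -2255/28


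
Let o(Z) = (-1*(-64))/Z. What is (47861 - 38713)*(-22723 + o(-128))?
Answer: -207874578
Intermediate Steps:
o(Z) = 64/Z
(47861 - 38713)*(-22723 + o(-128)) = (47861 - 38713)*(-22723 + 64/(-128)) = 9148*(-22723 + 64*(-1/128)) = 9148*(-22723 - ½) = 9148*(-45447/2) = -207874578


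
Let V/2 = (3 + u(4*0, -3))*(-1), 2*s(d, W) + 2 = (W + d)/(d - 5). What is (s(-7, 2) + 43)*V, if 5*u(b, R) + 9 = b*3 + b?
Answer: -1013/10 ≈ -101.30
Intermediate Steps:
s(d, W) = -1 + (W + d)/(2*(-5 + d)) (s(d, W) = -1 + ((W + d)/(d - 5))/2 = -1 + ((W + d)/(-5 + d))/2 = -1 + (W + d)/(2*(-5 + d)))
u(b, R) = -9/5 + 4*b/5 (u(b, R) = -9/5 + (b*3 + b)/5 = -9/5 + (3*b + b)/5 = -9/5 + (4*b)/5 = -9/5 + 4*b/5)
V = -12/5 (V = 2*((3 + (-9/5 + 4*(4*0)/5))*(-1)) = 2*((3 + (-9/5 + (⅘)*0))*(-1)) = 2*((3 + (-9/5 + 0))*(-1)) = 2*((3 - 9/5)*(-1)) = 2*((6/5)*(-1)) = 2*(-6/5) = -12/5 ≈ -2.4000)
(s(-7, 2) + 43)*V = ((10 + 2 - 1*(-7))/(2*(-5 - 7)) + 43)*(-12/5) = ((½)*(10 + 2 + 7)/(-12) + 43)*(-12/5) = ((½)*(-1/12)*19 + 43)*(-12/5) = (-19/24 + 43)*(-12/5) = (1013/24)*(-12/5) = -1013/10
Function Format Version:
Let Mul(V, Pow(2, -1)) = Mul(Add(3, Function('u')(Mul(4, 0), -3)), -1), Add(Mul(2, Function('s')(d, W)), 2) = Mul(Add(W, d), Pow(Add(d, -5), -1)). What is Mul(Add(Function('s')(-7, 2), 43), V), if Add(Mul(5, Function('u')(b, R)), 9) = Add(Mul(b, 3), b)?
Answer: Rational(-1013, 10) ≈ -101.30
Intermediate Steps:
Function('s')(d, W) = Add(-1, Mul(Rational(1, 2), Pow(Add(-5, d), -1), Add(W, d))) (Function('s')(d, W) = Add(-1, Mul(Rational(1, 2), Mul(Add(W, d), Pow(Add(d, -5), -1)))) = Add(-1, Mul(Rational(1, 2), Mul(Add(W, d), Pow(Add(-5, d), -1)))) = Add(-1, Mul(Rational(1, 2), Mul(Pow(Add(-5, d), -1), Add(W, d)))) = Add(-1, Mul(Rational(1, 2), Pow(Add(-5, d), -1), Add(W, d))))
Function('u')(b, R) = Add(Rational(-9, 5), Mul(Rational(4, 5), b)) (Function('u')(b, R) = Add(Rational(-9, 5), Mul(Rational(1, 5), Add(Mul(b, 3), b))) = Add(Rational(-9, 5), Mul(Rational(1, 5), Add(Mul(3, b), b))) = Add(Rational(-9, 5), Mul(Rational(1, 5), Mul(4, b))) = Add(Rational(-9, 5), Mul(Rational(4, 5), b)))
V = Rational(-12, 5) (V = Mul(2, Mul(Add(3, Add(Rational(-9, 5), Mul(Rational(4, 5), Mul(4, 0)))), -1)) = Mul(2, Mul(Add(3, Add(Rational(-9, 5), Mul(Rational(4, 5), 0))), -1)) = Mul(2, Mul(Add(3, Add(Rational(-9, 5), 0)), -1)) = Mul(2, Mul(Add(3, Rational(-9, 5)), -1)) = Mul(2, Mul(Rational(6, 5), -1)) = Mul(2, Rational(-6, 5)) = Rational(-12, 5) ≈ -2.4000)
Mul(Add(Function('s')(-7, 2), 43), V) = Mul(Add(Mul(Rational(1, 2), Pow(Add(-5, -7), -1), Add(10, 2, Mul(-1, -7))), 43), Rational(-12, 5)) = Mul(Add(Mul(Rational(1, 2), Pow(-12, -1), Add(10, 2, 7)), 43), Rational(-12, 5)) = Mul(Add(Mul(Rational(1, 2), Rational(-1, 12), 19), 43), Rational(-12, 5)) = Mul(Add(Rational(-19, 24), 43), Rational(-12, 5)) = Mul(Rational(1013, 24), Rational(-12, 5)) = Rational(-1013, 10)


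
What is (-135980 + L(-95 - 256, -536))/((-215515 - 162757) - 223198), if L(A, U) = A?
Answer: 136331/601470 ≈ 0.22666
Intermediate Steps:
(-135980 + L(-95 - 256, -536))/((-215515 - 162757) - 223198) = (-135980 + (-95 - 256))/((-215515 - 162757) - 223198) = (-135980 - 351)/(-378272 - 223198) = -136331/(-601470) = -136331*(-1/601470) = 136331/601470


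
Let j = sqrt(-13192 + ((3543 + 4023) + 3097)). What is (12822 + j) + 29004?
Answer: 41826 + 3*I*sqrt(281) ≈ 41826.0 + 50.289*I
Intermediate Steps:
j = 3*I*sqrt(281) (j = sqrt(-13192 + (7566 + 3097)) = sqrt(-13192 + 10663) = sqrt(-2529) = 3*I*sqrt(281) ≈ 50.289*I)
(12822 + j) + 29004 = (12822 + 3*I*sqrt(281)) + 29004 = 41826 + 3*I*sqrt(281)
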